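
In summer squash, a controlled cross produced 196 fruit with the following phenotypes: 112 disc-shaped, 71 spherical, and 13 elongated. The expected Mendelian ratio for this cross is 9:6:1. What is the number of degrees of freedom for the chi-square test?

2

A goodness-of-fit test with 3 phenotype classes has df = 3 − 1 = 2.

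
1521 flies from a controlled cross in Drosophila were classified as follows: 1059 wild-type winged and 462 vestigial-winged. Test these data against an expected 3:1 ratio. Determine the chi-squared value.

23.434

Total ratio parts = 4. Expected numbers out of 1521:
  wild-type winged: 1521 × 3/4 = 1140.75
  vestigial-winged: 1521 × 1/4 = 380.25
χ² = Σ (O − E)² / E
  wild-type winged: (1059 − 1140.75)² / 1140.75 = 5.8585
  vestigial-winged: (462 − 380.25)² / 380.25 = 17.5754
χ² = 5.8585 + 17.5754 = 23.4339 ≈ 23.434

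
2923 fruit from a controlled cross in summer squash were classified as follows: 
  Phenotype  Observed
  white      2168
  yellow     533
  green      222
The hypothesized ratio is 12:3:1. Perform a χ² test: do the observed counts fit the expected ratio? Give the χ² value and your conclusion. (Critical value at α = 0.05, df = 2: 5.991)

9.142; not consistent

Total ratio parts = 16. Expected numbers out of 2923:
  white: 2923 × 12/16 = 2192.25
  yellow: 2923 × 3/16 = 548.0625
  green: 2923 × 1/16 = 182.6875
χ² = Σ (O − E)² / E
  white: (2168 − 2192.25)² / 2192.25 = 0.2682
  yellow: (533 − 548.0625)² / 548.0625 = 0.4140
  green: (222 − 182.6875)² / 182.6875 = 8.4597
χ² = 0.2682 + 0.4140 + 8.4597 = 9.1419 ≈ 9.142
Degrees of freedom = 3 − 1 = 2; critical value at α = 0.05 is 5.991.
Since 9.142 > 5.991, we reject the null hypothesis — the data do not fit the 12:3:1 ratio.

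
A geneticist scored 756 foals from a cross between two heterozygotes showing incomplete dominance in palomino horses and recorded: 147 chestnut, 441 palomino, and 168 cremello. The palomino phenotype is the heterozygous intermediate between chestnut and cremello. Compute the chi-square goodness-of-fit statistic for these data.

22.167

With incomplete dominance, a heterozygote × heterozygote cross gives a 1:2:1 phenotypic ratio.
Under the 1:2:1 hypothesis (Σ ratio = 4, N = 756):
  chestnut: 756 × 1/4 = 189
  palomino: 756 × 2/4 = 378
  cremello: 756 × 1/4 = 189
χ² = Σ (O − E)² / E
  chestnut: (147 − 189)² / 189 = 9.3333
  palomino: (441 − 378)² / 378 = 10.5000
  cremello: (168 − 189)² / 189 = 2.3333
χ² = 9.3333 + 10.5000 + 2.3333 = 22.1666 ≈ 22.167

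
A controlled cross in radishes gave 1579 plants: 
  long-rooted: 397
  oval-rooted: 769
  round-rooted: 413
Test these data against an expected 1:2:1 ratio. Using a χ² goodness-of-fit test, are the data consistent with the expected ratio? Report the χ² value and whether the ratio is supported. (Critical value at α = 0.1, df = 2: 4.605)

The 1:2:1 ratio has 4 parts, so with N = 1579 the expected counts are:
  long-rooted: 1579 × 1/4 = 394.75
  oval-rooted: 1579 × 2/4 = 789.5
  round-rooted: 1579 × 1/4 = 394.75
χ² = Σ (O − E)² / E
  long-rooted: (397 − 394.75)² / 394.75 = 0.0128
  oval-rooted: (769 − 789.5)² / 789.5 = 0.5323
  round-rooted: (413 − 394.75)² / 394.75 = 0.8437
χ² = 0.0128 + 0.5323 + 0.8437 = 1.3888 ≈ 1.389
Degrees of freedom = 3 − 1 = 2; critical value at α = 0.1 is 4.605.
Since 1.389 < 4.605, we fail to reject the null hypothesis — the data are consistent with the 1:2:1 ratio.

1.389; consistent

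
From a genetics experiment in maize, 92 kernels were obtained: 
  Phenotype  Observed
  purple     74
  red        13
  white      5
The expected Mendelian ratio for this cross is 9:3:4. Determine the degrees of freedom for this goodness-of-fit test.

A goodness-of-fit test with 3 phenotype classes has df = 3 − 1 = 2.

2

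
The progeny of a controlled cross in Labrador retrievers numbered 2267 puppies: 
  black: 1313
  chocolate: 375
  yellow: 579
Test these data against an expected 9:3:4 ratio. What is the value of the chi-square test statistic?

Total ratio parts = 16. Expected numbers out of 2267:
  black: 2267 × 9/16 = 1275.1875
  chocolate: 2267 × 3/16 = 425.0625
  yellow: 2267 × 4/16 = 566.75
χ² = Σ (O − E)² / E
  black: (1313 − 1275.1875)² / 1275.1875 = 1.1212
  chocolate: (375 − 425.0625)² / 425.0625 = 5.8962
  yellow: (579 − 566.75)² / 566.75 = 0.2648
χ² = 1.1212 + 5.8962 + 0.2648 = 7.2822 ≈ 7.282

7.282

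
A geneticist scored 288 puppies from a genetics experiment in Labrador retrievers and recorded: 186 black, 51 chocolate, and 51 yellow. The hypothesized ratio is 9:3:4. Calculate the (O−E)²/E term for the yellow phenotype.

Under the 9:3:4 hypothesis (Σ ratio = 16, N = 288):
  black: 288 × 9/16 = 162
  chocolate: 288 × 3/16 = 54
  yellow: 288 × 4/16 = 72
Contribution of yellow: (51 − 72)² / 72 = 6.1250

6.125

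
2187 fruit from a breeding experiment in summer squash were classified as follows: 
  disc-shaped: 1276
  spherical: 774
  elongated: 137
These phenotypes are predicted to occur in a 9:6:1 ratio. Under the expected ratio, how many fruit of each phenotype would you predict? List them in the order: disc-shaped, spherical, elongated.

Expected counts for N = 2187 under a 9:6:1 ratio (total parts = 16):
  disc-shaped: 2187 × 9/16 = 1230.1875
  spherical: 2187 × 6/16 = 820.125
  elongated: 2187 × 1/16 = 136.6875

1230.1875, 820.125, 136.6875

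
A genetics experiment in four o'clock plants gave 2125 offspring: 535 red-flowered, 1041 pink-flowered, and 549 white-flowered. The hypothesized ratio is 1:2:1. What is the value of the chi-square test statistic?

1.055

Total ratio parts = 4. Expected numbers out of 2125:
  red-flowered: 2125 × 1/4 = 531.25
  pink-flowered: 2125 × 2/4 = 1062.5
  white-flowered: 2125 × 1/4 = 531.25
χ² = Σ (O − E)² / E
  red-flowered: (535 − 531.25)² / 531.25 = 0.0265
  pink-flowered: (1041 − 1062.5)² / 1062.5 = 0.4351
  white-flowered: (549 − 531.25)² / 531.25 = 0.5931
χ² = 0.0265 + 0.4351 + 0.5931 = 1.0547 ≈ 1.055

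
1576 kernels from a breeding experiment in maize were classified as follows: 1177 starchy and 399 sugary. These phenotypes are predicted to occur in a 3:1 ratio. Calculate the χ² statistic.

Total ratio parts = 4. Expected numbers out of 1576:
  starchy: 1576 × 3/4 = 1182
  sugary: 1576 × 1/4 = 394
χ² = Σ (O − E)² / E
  starchy: (1177 − 1182)² / 1182 = 0.0212
  sugary: (399 − 394)² / 394 = 0.0635
χ² = 0.0212 + 0.0635 = 0.0847 ≈ 0.085

0.085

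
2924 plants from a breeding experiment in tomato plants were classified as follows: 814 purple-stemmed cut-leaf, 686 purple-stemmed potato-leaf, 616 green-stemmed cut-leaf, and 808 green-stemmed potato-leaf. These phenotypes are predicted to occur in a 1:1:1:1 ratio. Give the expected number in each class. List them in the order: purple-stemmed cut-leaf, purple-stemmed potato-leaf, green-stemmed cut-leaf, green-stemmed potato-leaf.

731, 731, 731, 731

Total ratio parts = 4. Expected numbers out of 2924:
  purple-stemmed cut-leaf: 2924 × 1/4 = 731
  purple-stemmed potato-leaf: 2924 × 1/4 = 731
  green-stemmed cut-leaf: 2924 × 1/4 = 731
  green-stemmed potato-leaf: 2924 × 1/4 = 731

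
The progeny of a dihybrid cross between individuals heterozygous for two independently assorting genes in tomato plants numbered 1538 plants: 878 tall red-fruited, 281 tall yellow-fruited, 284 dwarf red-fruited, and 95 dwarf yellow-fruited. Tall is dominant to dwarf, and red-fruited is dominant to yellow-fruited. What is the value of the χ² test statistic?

A dihybrid F₂ with independent assortment and complete dominance at both loci gives a 9:3:3:1 phenotypic ratio.
Expected counts for N = 1538 under a 9:3:3:1 ratio (total parts = 16):
  tall red-fruited: 1538 × 9/16 = 865.125
  tall yellow-fruited: 1538 × 3/16 = 288.375
  dwarf red-fruited: 1538 × 3/16 = 288.375
  dwarf yellow-fruited: 1538 × 1/16 = 96.125
χ² = Σ (O − E)² / E
  tall red-fruited: (878 − 865.125)² / 865.125 = 0.1916
  tall yellow-fruited: (281 − 288.375)² / 288.375 = 0.1886
  dwarf red-fruited: (284 − 288.375)² / 288.375 = 0.0664
  dwarf yellow-fruited: (95 − 96.125)² / 96.125 = 0.0132
χ² = 0.1916 + 0.1886 + 0.0664 + 0.0132 = 0.4598 ≈ 0.460

0.460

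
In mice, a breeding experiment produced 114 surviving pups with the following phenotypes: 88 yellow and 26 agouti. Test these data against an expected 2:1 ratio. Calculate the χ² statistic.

5.684

The 2:1 ratio has 3 parts, so with N = 114 the expected counts are:
  yellow: 114 × 2/3 = 76
  agouti: 114 × 1/3 = 38
χ² = Σ (O − E)² / E
  yellow: (88 − 76)² / 76 = 1.8947
  agouti: (26 − 38)² / 38 = 3.7895
χ² = 1.8947 + 3.7895 = 5.6842 ≈ 5.684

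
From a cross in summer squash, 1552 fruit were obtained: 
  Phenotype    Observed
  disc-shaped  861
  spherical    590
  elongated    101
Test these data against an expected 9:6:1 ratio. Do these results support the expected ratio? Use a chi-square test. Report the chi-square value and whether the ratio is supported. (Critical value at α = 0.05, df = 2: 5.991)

The 9:6:1 ratio has 16 parts, so with N = 1552 the expected counts are:
  disc-shaped: 1552 × 9/16 = 873
  spherical: 1552 × 6/16 = 582
  elongated: 1552 × 1/16 = 97
χ² = Σ (O − E)² / E
  disc-shaped: (861 − 873)² / 873 = 0.1649
  spherical: (590 − 582)² / 582 = 0.1100
  elongated: (101 − 97)² / 97 = 0.1649
χ² = 0.1649 + 0.1100 + 0.1649 = 0.4398 ≈ 0.440
Degrees of freedom = 3 − 1 = 2; critical value at α = 0.05 is 5.991.
Since 0.440 < 5.991, we fail to reject the null hypothesis — the data are consistent with the 9:6:1 ratio.

0.440; consistent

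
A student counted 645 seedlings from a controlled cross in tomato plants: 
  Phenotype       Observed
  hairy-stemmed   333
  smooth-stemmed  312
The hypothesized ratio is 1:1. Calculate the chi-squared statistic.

The 1:1 ratio has 2 parts, so with N = 645 the expected counts are:
  hairy-stemmed: 645 × 1/2 = 322.5
  smooth-stemmed: 645 × 1/2 = 322.5
χ² = Σ (O − E)² / E
  hairy-stemmed: (333 − 322.5)² / 322.5 = 0.3419
  smooth-stemmed: (312 − 322.5)² / 322.5 = 0.3419
χ² = 0.3419 + 0.3419 = 0.6838 ≈ 0.684

0.684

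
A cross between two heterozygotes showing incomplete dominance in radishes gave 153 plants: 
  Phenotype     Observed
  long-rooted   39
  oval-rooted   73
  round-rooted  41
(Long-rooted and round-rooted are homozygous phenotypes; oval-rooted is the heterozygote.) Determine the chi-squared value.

0.373

With incomplete dominance, a heterozygote × heterozygote cross gives a 1:2:1 phenotypic ratio.
Expected counts for N = 153 under a 1:2:1 ratio (total parts = 4):
  long-rooted: 153 × 1/4 = 38.25
  oval-rooted: 153 × 2/4 = 76.5
  round-rooted: 153 × 1/4 = 38.25
χ² = Σ (O − E)² / E
  long-rooted: (39 − 38.25)² / 38.25 = 0.0147
  oval-rooted: (73 − 76.5)² / 76.5 = 0.1601
  round-rooted: (41 − 38.25)² / 38.25 = 0.1977
χ² = 0.0147 + 0.1601 + 0.1977 = 0.3725 ≈ 0.373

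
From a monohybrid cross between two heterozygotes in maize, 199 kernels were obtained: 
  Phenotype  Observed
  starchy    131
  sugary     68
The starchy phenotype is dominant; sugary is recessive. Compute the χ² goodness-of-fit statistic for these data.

8.926

For a monohybrid cross between heterozygotes with complete dominance, the expected phenotypic ratio is 3:1.
Total ratio parts = 4. Expected numbers out of 199:
  starchy: 199 × 3/4 = 149.25
  sugary: 199 × 1/4 = 49.75
χ² = Σ (O − E)² / E
  starchy: (131 − 149.25)² / 149.25 = 2.2316
  sugary: (68 − 49.75)² / 49.75 = 6.6947
χ² = 2.2316 + 6.6947 = 8.9263 ≈ 8.926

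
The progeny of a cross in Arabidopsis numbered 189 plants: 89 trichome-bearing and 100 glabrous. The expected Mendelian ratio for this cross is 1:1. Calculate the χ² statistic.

0.640

The 1:1 ratio has 2 parts, so with N = 189 the expected counts are:
  trichome-bearing: 189 × 1/2 = 94.5
  glabrous: 189 × 1/2 = 94.5
χ² = Σ (O − E)² / E
  trichome-bearing: (89 − 94.5)² / 94.5 = 0.3201
  glabrous: (100 − 94.5)² / 94.5 = 0.3201
χ² = 0.3201 + 0.3201 = 0.6402 ≈ 0.640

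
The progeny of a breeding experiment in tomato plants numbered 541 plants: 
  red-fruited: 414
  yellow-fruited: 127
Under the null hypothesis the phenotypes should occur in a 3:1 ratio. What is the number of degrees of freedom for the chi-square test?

A goodness-of-fit test with 2 phenotype classes has df = 2 − 1 = 1.

1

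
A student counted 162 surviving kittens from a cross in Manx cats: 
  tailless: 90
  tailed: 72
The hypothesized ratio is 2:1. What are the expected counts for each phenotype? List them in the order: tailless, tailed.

Expected counts for N = 162 under a 2:1 ratio (total parts = 3):
  tailless: 162 × 2/3 = 108
  tailed: 162 × 1/3 = 54

108, 54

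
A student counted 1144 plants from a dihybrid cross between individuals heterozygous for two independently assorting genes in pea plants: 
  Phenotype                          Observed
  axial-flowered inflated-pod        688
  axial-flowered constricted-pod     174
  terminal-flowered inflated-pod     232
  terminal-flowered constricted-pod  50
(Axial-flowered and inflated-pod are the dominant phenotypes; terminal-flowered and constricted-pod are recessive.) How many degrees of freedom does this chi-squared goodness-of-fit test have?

3

A dihybrid F₂ with independent assortment and complete dominance at both loci gives a 9:3:3:1 phenotypic ratio.
A goodness-of-fit test with 4 phenotype classes has df = 4 − 1 = 3.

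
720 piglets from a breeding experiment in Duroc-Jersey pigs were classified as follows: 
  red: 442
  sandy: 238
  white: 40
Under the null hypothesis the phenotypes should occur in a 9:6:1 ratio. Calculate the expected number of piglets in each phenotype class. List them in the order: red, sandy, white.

405, 270, 45

Under the 9:6:1 hypothesis (Σ ratio = 16, N = 720):
  red: 720 × 9/16 = 405
  sandy: 720 × 6/16 = 270
  white: 720 × 1/16 = 45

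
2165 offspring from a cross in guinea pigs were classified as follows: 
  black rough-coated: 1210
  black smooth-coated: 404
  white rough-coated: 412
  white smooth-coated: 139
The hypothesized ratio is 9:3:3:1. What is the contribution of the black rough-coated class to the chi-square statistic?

Total ratio parts = 16. Expected numbers out of 2165:
  black rough-coated: 2165 × 9/16 = 1217.8125
  black smooth-coated: 2165 × 3/16 = 405.9375
  white rough-coated: 2165 × 3/16 = 405.9375
  white smooth-coated: 2165 × 1/16 = 135.3125
Contribution of black rough-coated: (1210 − 1217.8125)² / 1217.8125 = 0.0501

0.050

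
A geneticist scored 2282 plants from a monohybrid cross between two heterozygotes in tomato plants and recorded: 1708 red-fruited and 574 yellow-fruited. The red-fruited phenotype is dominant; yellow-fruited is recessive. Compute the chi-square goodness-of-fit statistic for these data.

0.029

For a monohybrid cross between heterozygotes with complete dominance, the expected phenotypic ratio is 3:1.
The 3:1 ratio has 4 parts, so with N = 2282 the expected counts are:
  red-fruited: 2282 × 3/4 = 1711.5
  yellow-fruited: 2282 × 1/4 = 570.5
χ² = Σ (O − E)² / E
  red-fruited: (1708 − 1711.5)² / 1711.5 = 0.0072
  yellow-fruited: (574 − 570.5)² / 570.5 = 0.0215
χ² = 0.0072 + 0.0215 = 0.0287 ≈ 0.029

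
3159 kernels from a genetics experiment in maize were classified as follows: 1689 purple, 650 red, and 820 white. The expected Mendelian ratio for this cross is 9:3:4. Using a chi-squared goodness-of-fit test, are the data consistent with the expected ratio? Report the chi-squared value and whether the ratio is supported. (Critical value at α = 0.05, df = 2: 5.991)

Under the 9:3:4 hypothesis (Σ ratio = 16, N = 3159):
  purple: 3159 × 9/16 = 1776.9375
  red: 3159 × 3/16 = 592.3125
  white: 3159 × 4/16 = 789.75
χ² = Σ (O − E)² / E
  purple: (1689 − 1776.9375)² / 1776.9375 = 4.3519
  red: (650 − 592.3125)² / 592.3125 = 5.6184
  white: (820 − 789.75)² / 789.75 = 1.1587
χ² = 4.3519 + 5.6184 + 1.1587 = 11.129
Degrees of freedom = 3 − 1 = 2; critical value at α = 0.05 is 5.991.
Since 11.129 > 5.991, we reject the null hypothesis — the data do not fit the 9:3:4 ratio.

11.129; not consistent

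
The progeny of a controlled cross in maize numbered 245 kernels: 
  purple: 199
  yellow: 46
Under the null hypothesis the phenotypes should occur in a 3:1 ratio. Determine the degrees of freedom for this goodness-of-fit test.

1

A goodness-of-fit test with 2 phenotype classes has df = 2 − 1 = 1.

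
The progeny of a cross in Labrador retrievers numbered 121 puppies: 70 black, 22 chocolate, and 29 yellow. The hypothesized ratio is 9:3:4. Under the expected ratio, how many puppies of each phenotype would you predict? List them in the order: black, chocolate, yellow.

The 9:3:4 ratio has 16 parts, so with N = 121 the expected counts are:
  black: 121 × 9/16 = 68.0625
  chocolate: 121 × 3/16 = 22.6875
  yellow: 121 × 4/16 = 30.25

68.0625, 22.6875, 30.25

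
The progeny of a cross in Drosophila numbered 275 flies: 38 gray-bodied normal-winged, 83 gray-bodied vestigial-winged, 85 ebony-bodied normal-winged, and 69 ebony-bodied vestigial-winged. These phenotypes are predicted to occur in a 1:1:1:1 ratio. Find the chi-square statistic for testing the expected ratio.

20.549

Total ratio parts = 4. Expected numbers out of 275:
  gray-bodied normal-winged: 275 × 1/4 = 68.75
  gray-bodied vestigial-winged: 275 × 1/4 = 68.75
  ebony-bodied normal-winged: 275 × 1/4 = 68.75
  ebony-bodied vestigial-winged: 275 × 1/4 = 68.75
χ² = Σ (O − E)² / E
  gray-bodied normal-winged: (38 − 68.75)² / 68.75 = 13.7536
  gray-bodied vestigial-winged: (83 − 68.75)² / 68.75 = 2.9536
  ebony-bodied normal-winged: (85 − 68.75)² / 68.75 = 3.8409
  ebony-bodied vestigial-winged: (69 − 68.75)² / 68.75 = 0.0009
χ² = 13.7536 + 2.9536 + 3.8409 + 0.0009 = 20.549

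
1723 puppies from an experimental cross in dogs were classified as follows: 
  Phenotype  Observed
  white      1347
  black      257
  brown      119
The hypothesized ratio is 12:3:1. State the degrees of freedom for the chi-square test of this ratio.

A goodness-of-fit test with 3 phenotype classes has df = 3 − 1 = 2.

2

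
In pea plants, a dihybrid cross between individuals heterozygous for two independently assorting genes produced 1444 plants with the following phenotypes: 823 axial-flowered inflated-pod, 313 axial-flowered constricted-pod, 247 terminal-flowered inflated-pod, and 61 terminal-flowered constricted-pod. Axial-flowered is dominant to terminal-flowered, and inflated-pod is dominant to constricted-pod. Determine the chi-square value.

18.299

A dihybrid F₂ with independent assortment and complete dominance at both loci gives a 9:3:3:1 phenotypic ratio.
The 9:3:3:1 ratio has 16 parts, so with N = 1444 the expected counts are:
  axial-flowered inflated-pod: 1444 × 9/16 = 812.25
  axial-flowered constricted-pod: 1444 × 3/16 = 270.75
  terminal-flowered inflated-pod: 1444 × 3/16 = 270.75
  terminal-flowered constricted-pod: 1444 × 1/16 = 90.25
χ² = Σ (O − E)² / E
  axial-flowered inflated-pod: (823 − 812.25)² / 812.25 = 0.1423
  axial-flowered constricted-pod: (313 − 270.75)² / 270.75 = 6.5930
  terminal-flowered inflated-pod: (247 − 270.75)² / 270.75 = 2.0833
  terminal-flowered constricted-pod: (61 − 90.25)² / 90.25 = 9.4799
χ² = 0.1423 + 6.5930 + 2.0833 + 9.4799 = 18.2985 ≈ 18.299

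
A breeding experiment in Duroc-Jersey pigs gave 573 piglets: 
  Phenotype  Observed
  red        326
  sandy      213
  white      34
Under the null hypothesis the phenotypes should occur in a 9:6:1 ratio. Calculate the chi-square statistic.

The 9:6:1 ratio has 16 parts, so with N = 573 the expected counts are:
  red: 573 × 9/16 = 322.3125
  sandy: 573 × 6/16 = 214.875
  white: 573 × 1/16 = 35.8125
χ² = Σ (O − E)² / E
  red: (326 − 322.3125)² / 322.3125 = 0.0422
  sandy: (213 − 214.875)² / 214.875 = 0.0164
  white: (34 − 35.8125)² / 35.8125 = 0.0917
χ² = 0.0422 + 0.0164 + 0.0917 = 0.1503 ≈ 0.150

0.150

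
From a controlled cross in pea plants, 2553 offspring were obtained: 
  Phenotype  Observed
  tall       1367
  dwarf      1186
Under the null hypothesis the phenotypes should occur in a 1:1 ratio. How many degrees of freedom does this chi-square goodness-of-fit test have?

A goodness-of-fit test with 2 phenotype classes has df = 2 − 1 = 1.

1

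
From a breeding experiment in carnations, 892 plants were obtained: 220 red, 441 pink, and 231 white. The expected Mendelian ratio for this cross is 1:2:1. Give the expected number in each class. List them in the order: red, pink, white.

Expected counts for N = 892 under a 1:2:1 ratio (total parts = 4):
  red: 892 × 1/4 = 223
  pink: 892 × 2/4 = 446
  white: 892 × 1/4 = 223

223, 446, 223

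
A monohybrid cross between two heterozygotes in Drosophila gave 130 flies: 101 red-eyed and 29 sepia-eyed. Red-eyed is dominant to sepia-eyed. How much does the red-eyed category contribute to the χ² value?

For a monohybrid cross between heterozygotes with complete dominance, the expected phenotypic ratio is 3:1.
Under the 3:1 hypothesis (Σ ratio = 4, N = 130):
  red-eyed: 130 × 3/4 = 97.5
  sepia-eyed: 130 × 1/4 = 32.5
Contribution of red-eyed: (101 − 97.5)² / 97.5 = 0.1256

0.126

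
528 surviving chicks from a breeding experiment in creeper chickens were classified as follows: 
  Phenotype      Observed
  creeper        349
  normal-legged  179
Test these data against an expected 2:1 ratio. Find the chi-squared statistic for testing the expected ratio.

Under the 2:1 hypothesis (Σ ratio = 3, N = 528):
  creeper: 528 × 2/3 = 352
  normal-legged: 528 × 1/3 = 176
χ² = Σ (O − E)² / E
  creeper: (349 − 352)² / 352 = 0.0256
  normal-legged: (179 − 176)² / 176 = 0.0511
χ² = 0.0256 + 0.0511 = 0.0767 ≈ 0.077

0.077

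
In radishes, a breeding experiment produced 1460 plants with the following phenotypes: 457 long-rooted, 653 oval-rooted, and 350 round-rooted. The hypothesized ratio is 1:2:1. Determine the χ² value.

31.927

Total ratio parts = 4. Expected numbers out of 1460:
  long-rooted: 1460 × 1/4 = 365
  oval-rooted: 1460 × 2/4 = 730
  round-rooted: 1460 × 1/4 = 365
χ² = Σ (O − E)² / E
  long-rooted: (457 − 365)² / 365 = 23.1890
  oval-rooted: (653 − 730)² / 730 = 8.1219
  round-rooted: (350 − 365)² / 365 = 0.6164
χ² = 23.1890 + 8.1219 + 0.6164 = 31.9273 ≈ 31.927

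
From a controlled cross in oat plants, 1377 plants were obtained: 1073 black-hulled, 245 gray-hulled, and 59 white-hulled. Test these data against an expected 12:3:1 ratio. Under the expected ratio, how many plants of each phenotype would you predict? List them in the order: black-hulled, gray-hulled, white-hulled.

Under the 12:3:1 hypothesis (Σ ratio = 16, N = 1377):
  black-hulled: 1377 × 12/16 = 1032.75
  gray-hulled: 1377 × 3/16 = 258.1875
  white-hulled: 1377 × 1/16 = 86.0625

1032.75, 258.1875, 86.0625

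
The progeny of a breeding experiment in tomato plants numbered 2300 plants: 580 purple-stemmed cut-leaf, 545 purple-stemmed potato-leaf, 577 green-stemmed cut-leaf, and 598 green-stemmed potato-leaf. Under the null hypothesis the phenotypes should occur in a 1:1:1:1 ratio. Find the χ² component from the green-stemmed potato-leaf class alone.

0.920

Expected counts for N = 2300 under a 1:1:1:1 ratio (total parts = 4):
  purple-stemmed cut-leaf: 2300 × 1/4 = 575
  purple-stemmed potato-leaf: 2300 × 1/4 = 575
  green-stemmed cut-leaf: 2300 × 1/4 = 575
  green-stemmed potato-leaf: 2300 × 1/4 = 575
Contribution of green-stemmed potato-leaf: (598 − 575)² / 575 = 0.9200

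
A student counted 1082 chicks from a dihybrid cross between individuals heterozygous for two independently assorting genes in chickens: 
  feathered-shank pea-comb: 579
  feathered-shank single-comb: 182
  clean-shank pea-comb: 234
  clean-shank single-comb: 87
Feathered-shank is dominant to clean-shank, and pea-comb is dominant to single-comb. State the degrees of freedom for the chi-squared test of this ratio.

A dihybrid F₂ with independent assortment and complete dominance at both loci gives a 9:3:3:1 phenotypic ratio.
A goodness-of-fit test with 4 phenotype classes has df = 4 − 1 = 3.

3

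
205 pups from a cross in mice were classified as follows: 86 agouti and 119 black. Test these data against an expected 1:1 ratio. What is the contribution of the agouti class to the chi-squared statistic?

Expected counts for N = 205 under a 1:1 ratio (total parts = 2):
  agouti: 205 × 1/2 = 102.5
  black: 205 × 1/2 = 102.5
Contribution of agouti: (86 − 102.5)² / 102.5 = 2.6561

2.656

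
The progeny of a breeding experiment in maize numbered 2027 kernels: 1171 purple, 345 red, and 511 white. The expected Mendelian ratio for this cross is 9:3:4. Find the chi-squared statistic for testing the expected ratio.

4.103

Expected counts for N = 2027 under a 9:3:4 ratio (total parts = 16):
  purple: 2027 × 9/16 = 1140.1875
  red: 2027 × 3/16 = 380.0625
  white: 2027 × 4/16 = 506.75
χ² = Σ (O − E)² / E
  purple: (1171 − 1140.1875)² / 1140.1875 = 0.8327
  red: (345 − 380.0625)² / 380.0625 = 3.2347
  white: (511 − 506.75)² / 506.75 = 0.0356
χ² = 0.8327 + 3.2347 + 0.0356 = 4.103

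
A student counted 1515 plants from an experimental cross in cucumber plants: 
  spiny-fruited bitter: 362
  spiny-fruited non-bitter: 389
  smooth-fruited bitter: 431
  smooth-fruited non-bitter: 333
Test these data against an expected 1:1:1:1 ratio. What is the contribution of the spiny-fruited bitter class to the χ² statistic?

The 1:1:1:1 ratio has 4 parts, so with N = 1515 the expected counts are:
  spiny-fruited bitter: 1515 × 1/4 = 378.75
  spiny-fruited non-bitter: 1515 × 1/4 = 378.75
  smooth-fruited bitter: 1515 × 1/4 = 378.75
  smooth-fruited non-bitter: 1515 × 1/4 = 378.75
Contribution of spiny-fruited bitter: (362 − 378.75)² / 378.75 = 0.7408

0.741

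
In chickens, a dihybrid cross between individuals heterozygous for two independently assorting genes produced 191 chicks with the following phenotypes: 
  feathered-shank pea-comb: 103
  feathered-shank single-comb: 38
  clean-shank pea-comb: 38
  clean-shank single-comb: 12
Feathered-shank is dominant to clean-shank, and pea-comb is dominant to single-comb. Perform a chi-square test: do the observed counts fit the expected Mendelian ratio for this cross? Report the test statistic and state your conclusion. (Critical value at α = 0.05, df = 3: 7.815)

0.451; consistent

A dihybrid F₂ with independent assortment and complete dominance at both loci gives a 9:3:3:1 phenotypic ratio.
Total ratio parts = 16. Expected numbers out of 191:
  feathered-shank pea-comb: 191 × 9/16 = 107.4375
  feathered-shank single-comb: 191 × 3/16 = 35.8125
  clean-shank pea-comb: 191 × 3/16 = 35.8125
  clean-shank single-comb: 191 × 1/16 = 11.9375
χ² = Σ (O − E)² / E
  feathered-shank pea-comb: (103 − 107.4375)² / 107.4375 = 0.1833
  feathered-shank single-comb: (38 − 35.8125)² / 35.8125 = 0.1336
  clean-shank pea-comb: (38 − 35.8125)² / 35.8125 = 0.1336
  clean-shank single-comb: (12 − 11.9375)² / 11.9375 = 0.0003
χ² = 0.1833 + 0.1336 + 0.1336 + 0.0003 = 0.4508 ≈ 0.451
Degrees of freedom = 4 − 1 = 3; critical value at α = 0.05 is 7.815.
Since 0.451 < 7.815, we fail to reject the null hypothesis — the data are consistent with the 9:3:3:1 ratio.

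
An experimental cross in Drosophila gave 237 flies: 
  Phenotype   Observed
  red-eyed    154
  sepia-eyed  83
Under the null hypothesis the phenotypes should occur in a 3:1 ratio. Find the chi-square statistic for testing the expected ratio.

Under the 3:1 hypothesis (Σ ratio = 4, N = 237):
  red-eyed: 237 × 3/4 = 177.75
  sepia-eyed: 237 × 1/4 = 59.25
χ² = Σ (O − E)² / E
  red-eyed: (154 − 177.75)² / 177.75 = 3.1733
  sepia-eyed: (83 − 59.25)² / 59.25 = 9.5200
χ² = 3.1733 + 9.5200 = 12.6933 ≈ 12.693

12.693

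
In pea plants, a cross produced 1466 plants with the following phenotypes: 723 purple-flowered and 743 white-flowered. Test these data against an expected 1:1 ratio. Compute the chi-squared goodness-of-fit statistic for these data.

Under the 1:1 hypothesis (Σ ratio = 2, N = 1466):
  purple-flowered: 1466 × 1/2 = 733
  white-flowered: 1466 × 1/2 = 733
χ² = Σ (O − E)² / E
  purple-flowered: (723 − 733)² / 733 = 0.1364
  white-flowered: (743 − 733)² / 733 = 0.1364
χ² = 0.1364 + 0.1364 = 0.2728 ≈ 0.273

0.273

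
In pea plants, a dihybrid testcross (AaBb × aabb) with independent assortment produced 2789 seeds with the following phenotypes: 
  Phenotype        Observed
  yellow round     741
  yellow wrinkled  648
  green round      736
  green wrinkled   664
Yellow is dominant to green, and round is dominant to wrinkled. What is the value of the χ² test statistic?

9.963

A dihybrid testcross with independent assortment gives a 1:1:1:1 ratio.
Expected counts for N = 2789 under a 1:1:1:1 ratio (total parts = 4):
  yellow round: 2789 × 1/4 = 697.25
  yellow wrinkled: 2789 × 1/4 = 697.25
  green round: 2789 × 1/4 = 697.25
  green wrinkled: 2789 × 1/4 = 697.25
χ² = Σ (O − E)² / E
  yellow round: (741 − 697.25)² / 697.25 = 2.7452
  yellow wrinkled: (648 − 697.25)² / 697.25 = 3.4788
  green round: (736 − 697.25)² / 697.25 = 2.1535
  green wrinkled: (664 − 697.25)² / 697.25 = 1.5856
χ² = 2.7452 + 3.4788 + 2.1535 + 1.5856 = 9.9631 ≈ 9.963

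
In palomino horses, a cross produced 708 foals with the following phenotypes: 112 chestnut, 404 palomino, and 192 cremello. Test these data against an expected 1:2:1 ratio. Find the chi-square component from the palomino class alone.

Under the 1:2:1 hypothesis (Σ ratio = 4, N = 708):
  chestnut: 708 × 1/4 = 177
  palomino: 708 × 2/4 = 354
  cremello: 708 × 1/4 = 177
Contribution of palomino: (404 − 354)² / 354 = 7.0621

7.062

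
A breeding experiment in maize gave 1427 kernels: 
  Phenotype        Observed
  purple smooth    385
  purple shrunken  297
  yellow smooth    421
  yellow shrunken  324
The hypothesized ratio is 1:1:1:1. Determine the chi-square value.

26.822

Total ratio parts = 4. Expected numbers out of 1427:
  purple smooth: 1427 × 1/4 = 356.75
  purple shrunken: 1427 × 1/4 = 356.75
  yellow smooth: 1427 × 1/4 = 356.75
  yellow shrunken: 1427 × 1/4 = 356.75
χ² = Σ (O − E)² / E
  purple smooth: (385 − 356.75)² / 356.75 = 2.2370
  purple shrunken: (297 − 356.75)² / 356.75 = 10.0072
  yellow smooth: (421 − 356.75)² / 356.75 = 11.5713
  yellow shrunken: (324 − 356.75)² / 356.75 = 3.0065
χ² = 2.2370 + 10.0072 + 11.5713 + 3.0065 = 26.822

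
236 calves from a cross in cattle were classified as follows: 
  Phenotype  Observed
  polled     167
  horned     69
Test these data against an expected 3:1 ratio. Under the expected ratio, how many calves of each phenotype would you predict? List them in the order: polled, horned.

177, 59

Expected counts for N = 236 under a 3:1 ratio (total parts = 4):
  polled: 236 × 3/4 = 177
  horned: 236 × 1/4 = 59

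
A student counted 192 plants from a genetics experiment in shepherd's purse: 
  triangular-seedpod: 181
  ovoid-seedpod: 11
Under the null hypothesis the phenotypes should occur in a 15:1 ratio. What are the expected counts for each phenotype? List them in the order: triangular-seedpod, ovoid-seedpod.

180, 12

Expected counts for N = 192 under a 15:1 ratio (total parts = 16):
  triangular-seedpod: 192 × 15/16 = 180
  ovoid-seedpod: 192 × 1/16 = 12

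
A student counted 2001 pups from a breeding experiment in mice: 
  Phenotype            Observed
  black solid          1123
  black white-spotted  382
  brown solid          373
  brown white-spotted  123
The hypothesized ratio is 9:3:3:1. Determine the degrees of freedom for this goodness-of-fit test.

3

A goodness-of-fit test with 4 phenotype classes has df = 4 − 1 = 3.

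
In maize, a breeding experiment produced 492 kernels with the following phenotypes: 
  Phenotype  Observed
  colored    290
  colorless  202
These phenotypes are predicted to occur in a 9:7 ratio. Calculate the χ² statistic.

The 9:7 ratio has 16 parts, so with N = 492 the expected counts are:
  colored: 492 × 9/16 = 276.75
  colorless: 492 × 7/16 = 215.25
χ² = Σ (O − E)² / E
  colored: (290 − 276.75)² / 276.75 = 0.6344
  colorless: (202 − 215.25)² / 215.25 = 0.8156
χ² = 0.6344 + 0.8156 = 1.450

1.450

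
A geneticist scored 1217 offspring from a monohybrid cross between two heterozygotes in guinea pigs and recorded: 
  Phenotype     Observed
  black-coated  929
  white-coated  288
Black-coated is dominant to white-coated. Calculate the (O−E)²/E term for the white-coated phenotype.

0.868

For a monohybrid cross between heterozygotes with complete dominance, the expected phenotypic ratio is 3:1.
The 3:1 ratio has 4 parts, so with N = 1217 the expected counts are:
  black-coated: 1217 × 3/4 = 912.75
  white-coated: 1217 × 1/4 = 304.25
Contribution of white-coated: (288 − 304.25)² / 304.25 = 0.8679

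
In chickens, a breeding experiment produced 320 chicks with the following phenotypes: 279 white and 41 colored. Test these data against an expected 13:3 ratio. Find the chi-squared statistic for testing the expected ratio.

Expected counts for N = 320 under a 13:3 ratio (total parts = 16):
  white: 320 × 13/16 = 260
  colored: 320 × 3/16 = 60
χ² = Σ (O − E)² / E
  white: (279 − 260)² / 260 = 1.3885
  colored: (41 − 60)² / 60 = 6.0167
χ² = 1.3885 + 6.0167 = 7.4052 ≈ 7.405

7.405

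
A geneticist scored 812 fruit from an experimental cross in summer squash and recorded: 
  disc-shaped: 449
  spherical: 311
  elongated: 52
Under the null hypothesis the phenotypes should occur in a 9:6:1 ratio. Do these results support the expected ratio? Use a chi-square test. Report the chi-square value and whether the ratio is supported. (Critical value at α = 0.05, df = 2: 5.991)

The 9:6:1 ratio has 16 parts, so with N = 812 the expected counts are:
  disc-shaped: 812 × 9/16 = 456.75
  spherical: 812 × 6/16 = 304.5
  elongated: 812 × 1/16 = 50.75
χ² = Σ (O − E)² / E
  disc-shaped: (449 − 456.75)² / 456.75 = 0.1315
  spherical: (311 − 304.5)² / 304.5 = 0.1388
  elongated: (52 − 50.75)² / 50.75 = 0.0308
χ² = 0.1315 + 0.1388 + 0.0308 = 0.3011 ≈ 0.301
Degrees of freedom = 3 − 1 = 2; critical value at α = 0.05 is 5.991.
Since 0.301 < 5.991, we fail to reject the null hypothesis — the data are consistent with the 9:6:1 ratio.

0.301; consistent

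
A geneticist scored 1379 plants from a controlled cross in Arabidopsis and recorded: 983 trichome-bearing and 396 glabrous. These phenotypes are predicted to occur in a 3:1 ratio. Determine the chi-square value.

10.158

Total ratio parts = 4. Expected numbers out of 1379:
  trichome-bearing: 1379 × 3/4 = 1034.25
  glabrous: 1379 × 1/4 = 344.75
χ² = Σ (O − E)² / E
  trichome-bearing: (983 − 1034.25)² / 1034.25 = 2.5396
  glabrous: (396 − 344.75)² / 344.75 = 7.6187
χ² = 2.5396 + 7.6187 = 10.1583 ≈ 10.158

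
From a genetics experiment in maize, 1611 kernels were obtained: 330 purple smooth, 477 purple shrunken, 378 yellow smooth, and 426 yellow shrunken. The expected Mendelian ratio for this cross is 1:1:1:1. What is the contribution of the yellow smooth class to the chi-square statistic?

1.521

Expected counts for N = 1611 under a 1:1:1:1 ratio (total parts = 4):
  purple smooth: 1611 × 1/4 = 402.75
  purple shrunken: 1611 × 1/4 = 402.75
  yellow smooth: 1611 × 1/4 = 402.75
  yellow shrunken: 1611 × 1/4 = 402.75
Contribution of yellow smooth: (378 − 402.75)² / 402.75 = 1.5209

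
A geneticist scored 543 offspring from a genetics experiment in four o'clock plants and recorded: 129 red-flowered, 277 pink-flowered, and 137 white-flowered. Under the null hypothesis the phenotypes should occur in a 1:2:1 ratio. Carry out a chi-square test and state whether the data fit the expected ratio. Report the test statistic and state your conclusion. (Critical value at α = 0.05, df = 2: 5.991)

Under the 1:2:1 hypothesis (Σ ratio = 4, N = 543):
  red-flowered: 543 × 1/4 = 135.75
  pink-flowered: 543 × 2/4 = 271.5
  white-flowered: 543 × 1/4 = 135.75
χ² = Σ (O − E)² / E
  red-flowered: (129 − 135.75)² / 135.75 = 0.3356
  pink-flowered: (277 − 271.5)² / 271.5 = 0.1114
  white-flowered: (137 − 135.75)² / 135.75 = 0.0115
χ² = 0.3356 + 0.1114 + 0.0115 = 0.4585 ≈ 0.459
Degrees of freedom = 3 − 1 = 2; critical value at α = 0.05 is 5.991.
Since 0.459 < 5.991, we fail to reject the null hypothesis — the data are consistent with the 1:2:1 ratio.

0.459; consistent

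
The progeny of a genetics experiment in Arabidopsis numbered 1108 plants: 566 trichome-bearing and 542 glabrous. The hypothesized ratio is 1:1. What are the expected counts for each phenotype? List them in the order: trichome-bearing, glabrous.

Under the 1:1 hypothesis (Σ ratio = 2, N = 1108):
  trichome-bearing: 1108 × 1/2 = 554
  glabrous: 1108 × 1/2 = 554

554, 554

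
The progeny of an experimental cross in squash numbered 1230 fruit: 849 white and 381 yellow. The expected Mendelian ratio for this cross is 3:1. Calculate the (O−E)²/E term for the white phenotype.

The 3:1 ratio has 4 parts, so with N = 1230 the expected counts are:
  white: 1230 × 3/4 = 922.5
  yellow: 1230 × 1/4 = 307.5
Contribution of white: (849 − 922.5)² / 922.5 = 5.8561

5.856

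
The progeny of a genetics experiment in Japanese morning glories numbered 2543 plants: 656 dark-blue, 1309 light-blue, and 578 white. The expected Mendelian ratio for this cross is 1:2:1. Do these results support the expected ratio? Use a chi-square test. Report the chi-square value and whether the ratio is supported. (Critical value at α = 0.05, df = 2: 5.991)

The 1:2:1 ratio has 4 parts, so with N = 2543 the expected counts are:
  dark-blue: 2543 × 1/4 = 635.75
  light-blue: 2543 × 2/4 = 1271.5
  white: 2543 × 1/4 = 635.75
χ² = Σ (O − E)² / E
  dark-blue: (656 − 635.75)² / 635.75 = 0.6450
  light-blue: (1309 − 1271.5)² / 1271.5 = 1.1060
  white: (578 − 635.75)² / 635.75 = 5.2459
χ² = 0.6450 + 1.1060 + 5.2459 = 6.9969 ≈ 6.997
Degrees of freedom = 3 − 1 = 2; critical value at α = 0.05 is 5.991.
Since 6.997 > 5.991, we reject the null hypothesis — the data do not fit the 1:2:1 ratio.

6.997; not consistent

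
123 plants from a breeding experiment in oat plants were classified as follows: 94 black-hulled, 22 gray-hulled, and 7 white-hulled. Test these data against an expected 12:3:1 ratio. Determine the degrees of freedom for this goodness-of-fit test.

A goodness-of-fit test with 3 phenotype classes has df = 3 − 1 = 2.

2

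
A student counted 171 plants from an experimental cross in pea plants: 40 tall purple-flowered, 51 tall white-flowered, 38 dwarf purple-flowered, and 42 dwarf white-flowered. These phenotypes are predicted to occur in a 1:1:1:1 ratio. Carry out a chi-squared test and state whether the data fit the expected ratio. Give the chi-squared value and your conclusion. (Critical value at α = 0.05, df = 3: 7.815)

2.310; consistent

The 1:1:1:1 ratio has 4 parts, so with N = 171 the expected counts are:
  tall purple-flowered: 171 × 1/4 = 42.75
  tall white-flowered: 171 × 1/4 = 42.75
  dwarf purple-flowered: 171 × 1/4 = 42.75
  dwarf white-flowered: 171 × 1/4 = 42.75
χ² = Σ (O − E)² / E
  tall purple-flowered: (40 − 42.75)² / 42.75 = 0.1769
  tall white-flowered: (51 − 42.75)² / 42.75 = 1.5921
  dwarf purple-flowered: (38 − 42.75)² / 42.75 = 0.5278
  dwarf white-flowered: (42 − 42.75)² / 42.75 = 0.0132
χ² = 0.1769 + 1.5921 + 0.5278 + 0.0132 = 2.310
Degrees of freedom = 4 − 1 = 3; critical value at α = 0.05 is 7.815.
Since 2.310 < 7.815, we fail to reject the null hypothesis — the data are consistent with the 1:1:1:1 ratio.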